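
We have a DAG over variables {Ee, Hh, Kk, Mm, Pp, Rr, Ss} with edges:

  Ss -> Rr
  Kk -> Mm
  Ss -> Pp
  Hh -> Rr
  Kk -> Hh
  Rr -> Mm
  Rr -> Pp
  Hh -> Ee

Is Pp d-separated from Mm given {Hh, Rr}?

Yes

4 paths connect Pp and Mm; each must be blocked for d-separation to hold:
Path 1: Pp ← Rr → Mm
  Rr is a fork here and Rr is conditioned on, so the path is blocked at Rr.
Path 2: Pp ← Rr ← Hh ← Kk → Mm
  Rr is a chain here and Rr is conditioned on, so the path is blocked at Rr.
Path 3: Pp ← Ss → Rr → Mm
  Rr is a chain here and Rr is conditioned on, so the path is blocked at Rr.
Path 4: Pp ← Ss → Rr ← Hh ← Kk → Mm
  Hh is a chain here and Hh is conditioned on, so the path is blocked at Hh.
Every path is blocked, so Pp and Mm are d-separated given {Hh, Rr}.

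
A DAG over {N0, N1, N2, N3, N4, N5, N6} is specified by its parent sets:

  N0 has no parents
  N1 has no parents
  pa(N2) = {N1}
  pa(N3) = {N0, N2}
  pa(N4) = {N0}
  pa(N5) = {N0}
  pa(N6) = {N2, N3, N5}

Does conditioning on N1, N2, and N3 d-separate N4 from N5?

No — N4 and N5 are not d-separated given {N1, N2, N3}.

There are 3 undirected paths between N4 and N5; checking each against the conditioning set {N1, N2, N3}:
  1. N4 ← N0 → N5 — N0:fork[open] ⇒ active
  2. N4 ← N0 → N3 ← N2 → N6 ← N5 — N0:fork[open]; N3:collider[open]; N2:fork[blocks]; N6:collider[blocks] ⇒ blocked
  3. N4 ← N0 → N3 → N6 ← N5 — N0:fork[open]; N3:chain[blocks]; N6:collider[blocks] ⇒ blocked
Because an active path exists, N4 and N5 are not d-separated.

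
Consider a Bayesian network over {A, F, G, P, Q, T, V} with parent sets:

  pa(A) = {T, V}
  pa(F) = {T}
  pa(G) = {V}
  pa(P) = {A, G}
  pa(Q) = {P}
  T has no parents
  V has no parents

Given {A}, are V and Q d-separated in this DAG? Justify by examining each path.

2 paths connect V and Q; each must be blocked for d-separation to hold:
  1. V → A → P → Q — A:chain[blocks]; P:chain[open] ⇒ blocked
  2. V → G → P → Q — G:chain[open]; P:chain[open] ⇒ active
Since the path V → G → P → Q is active, V and Q are not d-separated given {A}.

No — V and Q are not d-separated given {A}.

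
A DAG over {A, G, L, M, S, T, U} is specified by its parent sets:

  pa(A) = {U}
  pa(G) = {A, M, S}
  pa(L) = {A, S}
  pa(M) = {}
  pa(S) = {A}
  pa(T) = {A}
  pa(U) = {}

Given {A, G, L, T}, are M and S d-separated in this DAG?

No

We examine all 3 paths between M and S:
Path 1: M → G ← A → L ← S
  A is a fork here and A is conditioned on, so the path is blocked at A.
Path 2: M → G ← A → S
  A is a fork here and A is conditioned on, so the path is blocked at A.
Path 3: M → G ← S
  G is a collider and G is conditioned on, which opens it — no node blocks this path, so it is active.
Because an active path exists, M and S are not d-separated.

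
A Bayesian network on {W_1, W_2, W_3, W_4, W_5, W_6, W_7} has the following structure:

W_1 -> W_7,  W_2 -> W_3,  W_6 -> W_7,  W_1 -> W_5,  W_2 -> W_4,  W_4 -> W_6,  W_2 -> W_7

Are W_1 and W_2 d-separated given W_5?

We examine all 2 paths between W_1 and W_2:
  1. W_1 → W_7 ← W_2 — W_7:collider[blocks] ⇒ blocked
  2. W_1 → W_7 ← W_6 ← W_4 ← W_2 — W_7:collider[blocks]; W_6:chain[open]; W_4:chain[open] ⇒ blocked
All paths are blocked; W_1 ⊥ W_2 | {W_5} holds.

Yes — W_1 and W_2 are d-separated given {W_5}.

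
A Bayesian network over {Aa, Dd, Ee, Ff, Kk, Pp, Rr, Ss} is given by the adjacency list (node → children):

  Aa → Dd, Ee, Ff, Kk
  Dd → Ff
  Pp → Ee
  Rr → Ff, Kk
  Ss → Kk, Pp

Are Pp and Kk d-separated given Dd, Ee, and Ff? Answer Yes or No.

No

We examine all 4 paths between Pp and Kk:
Path 1: Pp ← Ss → Kk
  Ss is a fork and Ss is not conditioned on — no node blocks this path, so it is active.
Path 2: Pp → Ee ← Aa → Ff ← Rr → Kk
  Ee is a collider and Ee is conditioned on, which opens it; Aa is a fork and Aa is not conditioned on; Ff is a collider and Ff is conditioned on, which opens it; Rr is a fork and Rr is not conditioned on — no node blocks this path, so it is active.
Path 3: Pp → Ee ← Aa → Kk
  Ee is a collider and Ee is conditioned on, which opens it; Aa is a fork and Aa is not conditioned on — no node blocks this path, so it is active.
Path 4: Pp → Ee ← Aa → Dd → Ff ← Rr → Kk
  Dd is a chain here and Dd is conditioned on, so the path is blocked at Dd.
Since the path Pp ← Ss → Kk is active, Pp and Kk are not d-separated given {Dd, Ee, Ff}.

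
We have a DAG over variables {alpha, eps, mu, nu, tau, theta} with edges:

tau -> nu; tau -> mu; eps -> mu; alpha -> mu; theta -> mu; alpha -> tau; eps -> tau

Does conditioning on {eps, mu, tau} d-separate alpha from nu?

3 paths connect alpha and nu; each must be blocked for d-separation to hold:
  1. alpha → mu ← eps → tau → nu — mu:collider[open]; eps:fork[blocks]; tau:chain[blocks] ⇒ blocked
  2. alpha → mu ← tau → nu — mu:collider[open]; tau:fork[blocks] ⇒ blocked
  3. alpha → tau → nu — tau:chain[blocks] ⇒ blocked
Every path is blocked, so alpha and nu are d-separated given {eps, mu, tau}.

Yes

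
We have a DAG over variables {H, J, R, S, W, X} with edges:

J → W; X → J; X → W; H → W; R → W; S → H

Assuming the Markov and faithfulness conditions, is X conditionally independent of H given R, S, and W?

No

2 paths connect X and H; each must be blocked for d-separation to hold:
  1. X → W ← H — W:collider[open] ⇒ active
  2. X → J → W ← H — J:chain[open]; W:collider[open] ⇒ active
Since the path X → W ← H is active, X and H are not d-separated given {R, S, W}.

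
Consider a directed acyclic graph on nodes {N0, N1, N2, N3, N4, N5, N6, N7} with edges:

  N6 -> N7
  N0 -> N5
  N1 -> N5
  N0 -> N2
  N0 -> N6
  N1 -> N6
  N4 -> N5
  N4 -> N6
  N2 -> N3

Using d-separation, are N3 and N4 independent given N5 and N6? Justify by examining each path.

No

There are 4 undirected paths between N3 and N4; checking each against the conditioning set {N5, N6}:
  1. N3 ← N2 ← N0 → N5 ← N1 → N6 ← N4 — N2:chain[open]; N0:fork[open]; N5:collider[open]; N1:fork[open]; N6:collider[open] ⇒ active
  2. N3 ← N2 ← N0 → N5 ← N4 — N2:chain[open]; N0:fork[open]; N5:collider[open] ⇒ active
  3. N3 ← N2 ← N0 → N6 ← N1 → N5 ← N4 — N2:chain[open]; N0:fork[open]; N6:collider[open]; N1:fork[open]; N5:collider[open] ⇒ active
  4. N3 ← N2 ← N0 → N6 ← N4 — N2:chain[open]; N0:fork[open]; N6:collider[open] ⇒ active
Since the path N3 ← N2 ← N0 → N5 ← N1 → N6 ← N4 is active, N3 and N4 are not d-separated given {N5, N6}.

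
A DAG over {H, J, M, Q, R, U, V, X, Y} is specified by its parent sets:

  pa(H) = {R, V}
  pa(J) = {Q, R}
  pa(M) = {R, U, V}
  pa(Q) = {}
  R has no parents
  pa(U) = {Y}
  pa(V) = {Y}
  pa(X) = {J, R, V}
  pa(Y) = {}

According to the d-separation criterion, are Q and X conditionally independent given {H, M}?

There are 5 undirected paths between Q and X; checking each against the conditioning set {H, M}:
Path 1: Q → J → X
  J is a chain and J is not conditioned on — no node blocks this path, so it is active.
Path 2: Q → J ← R → X
  J is a collider here and neither J nor any of its descendants is conditioned on, so the collider stays closed — the path is blocked at J.
Path 3: Q → J ← R → M ← U ← Y → V → X
  J is a collider here and neither J nor any of its descendants is conditioned on, so the collider stays closed — the path is blocked at J.
Path 4: Q → J ← R → M ← V → X
  J is a collider here and neither J nor any of its descendants is conditioned on, so the collider stays closed — the path is blocked at J.
Path 5: Q → J ← R → H ← V → X
  J is a collider here and neither J nor any of its descendants is conditioned on, so the collider stays closed — the path is blocked at J.
Since the path Q → J → X is active, Q and X are not d-separated given {H, M}.

No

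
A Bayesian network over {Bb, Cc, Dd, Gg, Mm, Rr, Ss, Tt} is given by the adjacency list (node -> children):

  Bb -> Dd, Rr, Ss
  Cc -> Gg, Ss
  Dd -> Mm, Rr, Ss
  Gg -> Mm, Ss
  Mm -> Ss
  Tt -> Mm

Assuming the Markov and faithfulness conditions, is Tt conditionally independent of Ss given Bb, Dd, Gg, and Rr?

There are 6 undirected paths between Tt and Ss; checking each against the conditioning set {Bb, Dd, Gg, Rr}:
Path 1: Tt → Mm → Ss
  Mm is a chain and Mm is not conditioned on — no node blocks this path, so it is active.
Path 2: Tt → Mm ← Dd → Rr ← Bb → Ss
  Mm is a collider here and neither Mm nor any of its descendants is conditioned on, so the collider stays closed — the path is blocked at Mm.
Path 3: Tt → Mm ← Dd → Ss
  Mm is a collider here and neither Mm nor any of its descendants is conditioned on, so the collider stays closed — the path is blocked at Mm.
Path 4: Tt → Mm ← Dd ← Bb → Ss
  Mm is a collider here and neither Mm nor any of its descendants is conditioned on, so the collider stays closed — the path is blocked at Mm.
Path 5: Tt → Mm ← Gg ← Cc → Ss
  Mm is a collider here and neither Mm nor any of its descendants is conditioned on, so the collider stays closed — the path is blocked at Mm.
Path 6: Tt → Mm ← Gg → Ss
  Mm is a collider here and neither Mm nor any of its descendants is conditioned on, so the collider stays closed — the path is blocked at Mm.
Since the path Tt → Mm → Ss is active, Tt and Ss are not d-separated given {Bb, Dd, Gg, Rr}.

No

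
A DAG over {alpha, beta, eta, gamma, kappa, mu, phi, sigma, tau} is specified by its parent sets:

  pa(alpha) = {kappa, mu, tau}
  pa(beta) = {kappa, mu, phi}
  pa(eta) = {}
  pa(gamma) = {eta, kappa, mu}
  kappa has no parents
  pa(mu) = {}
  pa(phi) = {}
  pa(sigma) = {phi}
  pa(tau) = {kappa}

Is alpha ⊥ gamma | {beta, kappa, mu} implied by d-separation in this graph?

There are 6 undirected paths between alpha and gamma; checking each against the conditioning set {beta, kappa, mu}:
Path 1: alpha ← tau ← kappa → beta ← mu → gamma
  kappa is a fork here and kappa is conditioned on, so the path is blocked at kappa.
Path 2: alpha ← tau ← kappa → gamma
  kappa is a fork here and kappa is conditioned on, so the path is blocked at kappa.
Path 3: alpha ← mu → beta ← kappa → gamma
  mu is a fork here and mu is conditioned on, so the path is blocked at mu.
Path 4: alpha ← mu → gamma
  mu is a fork here and mu is conditioned on, so the path is blocked at mu.
Path 5: alpha ← kappa → beta ← mu → gamma
  kappa is a fork here and kappa is conditioned on, so the path is blocked at kappa.
Path 6: alpha ← kappa → gamma
  kappa is a fork here and kappa is conditioned on, so the path is blocked at kappa.
All paths are blocked; alpha ⊥ gamma | {beta, kappa, mu} holds.

Yes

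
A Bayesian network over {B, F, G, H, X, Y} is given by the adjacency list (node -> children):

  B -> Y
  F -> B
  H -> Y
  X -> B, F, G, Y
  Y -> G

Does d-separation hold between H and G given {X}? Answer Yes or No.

No

We examine all 4 paths between H and G:
  1. H → Y ← B ← F ← X → G — Y:collider[blocks]; B:chain[open]; F:chain[open]; X:fork[blocks] ⇒ blocked
  2. H → Y ← B ← X → G — Y:collider[blocks]; B:chain[open]; X:fork[blocks] ⇒ blocked
  3. H → Y → G — Y:chain[open] ⇒ active
  4. H → Y ← X → G — Y:collider[blocks]; X:fork[blocks] ⇒ blocked
At least one path is unblocked, so d-separation fails.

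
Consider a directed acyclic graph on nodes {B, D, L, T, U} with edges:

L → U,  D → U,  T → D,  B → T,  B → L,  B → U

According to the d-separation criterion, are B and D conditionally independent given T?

Yes

We examine all 3 paths between B and D:
Path 1: B → T → D
  T is a chain here and T is conditioned on, so the path is blocked at T.
Path 2: B → U ← D
  U is a collider here and neither U nor any of its descendants is conditioned on, so the collider stays closed — the path is blocked at U.
Path 3: B → L → U ← D
  U is a collider here and neither U nor any of its descendants is conditioned on, so the collider stays closed — the path is blocked at U.
All paths are blocked; B ⊥ D | {T} holds.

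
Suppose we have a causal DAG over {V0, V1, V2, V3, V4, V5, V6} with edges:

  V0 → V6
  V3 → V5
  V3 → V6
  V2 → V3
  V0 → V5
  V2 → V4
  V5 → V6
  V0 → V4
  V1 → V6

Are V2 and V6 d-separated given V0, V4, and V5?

No

Enumerating the 6 paths from V2 to V6 and testing each for blocking by {V0, V4, V5}:
Path 1: V2 → V3 → V5 ← V0 → V6
  V0 is a fork here and V0 is conditioned on, so the path is blocked at V0.
Path 2: V2 → V3 → V5 → V6
  V5 is a chain here and V5 is conditioned on, so the path is blocked at V5.
Path 3: V2 → V3 → V6
  V3 is a chain and V3 is not conditioned on — no node blocks this path, so it is active.
Path 4: V2 → V4 ← V0 → V5 ← V3 → V6
  V0 is a fork here and V0 is conditioned on, so the path is blocked at V0.
Path 5: V2 → V4 ← V0 → V5 → V6
  V0 is a fork here and V0 is conditioned on, so the path is blocked at V0.
Path 6: V2 → V4 ← V0 → V6
  V0 is a fork here and V0 is conditioned on, so the path is blocked at V0.
Because an active path exists, V2 and V6 are not d-separated.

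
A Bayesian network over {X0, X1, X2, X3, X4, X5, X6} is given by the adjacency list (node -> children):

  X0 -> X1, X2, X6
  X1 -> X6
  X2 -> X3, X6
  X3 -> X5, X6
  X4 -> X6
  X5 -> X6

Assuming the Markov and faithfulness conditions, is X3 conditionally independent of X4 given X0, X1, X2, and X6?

No

5 paths connect X3 and X4; each must be blocked for d-separation to hold:
Path 1: X3 → X5 → X6 ← X4
  X5 is a chain and X5 is not conditioned on; X6 is a collider and X6 is conditioned on, which opens it — no node blocks this path, so it is active.
Path 2: X3 → X6 ← X4
  X6 is a collider and X6 is conditioned on, which opens it — no node blocks this path, so it is active.
Path 3: X3 ← X2 → X6 ← X4
  X2 is a fork here and X2 is conditioned on, so the path is blocked at X2.
Path 4: X3 ← X2 ← X0 → X6 ← X4
  X2 is a chain here and X2 is conditioned on, so the path is blocked at X2.
Path 5: X3 ← X2 ← X0 → X1 → X6 ← X4
  X2 is a chain here and X2 is conditioned on, so the path is blocked at X2.
Because an active path exists, X3 and X4 are not d-separated.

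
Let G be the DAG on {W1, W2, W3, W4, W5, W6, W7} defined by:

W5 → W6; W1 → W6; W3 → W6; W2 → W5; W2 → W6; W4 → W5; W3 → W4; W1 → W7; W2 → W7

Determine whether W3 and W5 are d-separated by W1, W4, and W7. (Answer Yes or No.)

Yes

There are 4 undirected paths between W3 and W5; checking each against the conditioning set {W1, W4, W7}:
Path 1: W3 → W4 → W5
  W4 is a chain here and W4 is conditioned on, so the path is blocked at W4.
Path 2: W3 → W6 ← W5
  W6 is a collider here and neither W6 nor any of its descendants is conditioned on, so the collider stays closed — the path is blocked at W6.
Path 3: W3 → W6 ← W2 → W5
  W6 is a collider here and neither W6 nor any of its descendants is conditioned on, so the collider stays closed — the path is blocked at W6.
Path 4: W3 → W6 ← W1 → W7 ← W2 → W5
  W6 is a collider here and neither W6 nor any of its descendants is conditioned on, so the collider stays closed — the path is blocked at W6.
Every path is blocked, so W3 and W5 are d-separated given {W1, W4, W7}.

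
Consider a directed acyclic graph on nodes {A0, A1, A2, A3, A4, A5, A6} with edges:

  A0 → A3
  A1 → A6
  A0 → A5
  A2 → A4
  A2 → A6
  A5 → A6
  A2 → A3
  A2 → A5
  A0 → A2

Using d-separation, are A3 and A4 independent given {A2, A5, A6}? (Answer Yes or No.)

Yes

4 paths connect A3 and A4; each must be blocked for d-separation to hold:
Path 1: A3 ← A0 → A2 → A4
  A2 is a chain here and A2 is conditioned on, so the path is blocked at A2.
Path 2: A3 ← A0 → A5 → A6 ← A2 → A4
  A5 is a chain here and A5 is conditioned on, so the path is blocked at A5.
Path 3: A3 ← A0 → A5 ← A2 → A4
  A2 is a fork here and A2 is conditioned on, so the path is blocked at A2.
Path 4: A3 ← A2 → A4
  A2 is a fork here and A2 is conditioned on, so the path is blocked at A2.
All paths are blocked; A3 ⊥ A4 | {A2, A5, A6} holds.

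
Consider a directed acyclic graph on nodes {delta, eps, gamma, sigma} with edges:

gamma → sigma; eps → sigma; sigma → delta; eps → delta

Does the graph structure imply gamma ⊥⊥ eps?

Yes

We examine all 2 paths between gamma and eps:
Path 1: gamma → sigma ← eps
  sigma is a collider here and neither sigma nor any of its descendants is conditioned on, so the collider stays closed — the path is blocked at sigma.
Path 2: gamma → sigma → delta ← eps
  delta is a collider here and neither delta nor any of its descendants is conditioned on, so the collider stays closed — the path is blocked at delta.
All paths are blocked; gamma ⊥ eps | ∅ holds.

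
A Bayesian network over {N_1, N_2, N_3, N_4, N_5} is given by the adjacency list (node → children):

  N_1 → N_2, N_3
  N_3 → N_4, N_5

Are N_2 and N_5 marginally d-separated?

No

Only one path connects N_2 and N_5:
Path 1: N_2 ← N_1 → N_3 → N_5
  N_1 is a fork and N_1 is not conditioned on; N_3 is a chain and N_3 is not conditioned on — no node blocks this path, so it is active.
At least one path is unblocked, so d-separation fails.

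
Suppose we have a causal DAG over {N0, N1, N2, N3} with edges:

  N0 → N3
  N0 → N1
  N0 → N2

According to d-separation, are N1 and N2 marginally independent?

No

There is one path between N1 and N2:
  1. N1 ← N0 → N2 — N0:fork[open] ⇒ active
At least one path is unblocked, so d-separation fails.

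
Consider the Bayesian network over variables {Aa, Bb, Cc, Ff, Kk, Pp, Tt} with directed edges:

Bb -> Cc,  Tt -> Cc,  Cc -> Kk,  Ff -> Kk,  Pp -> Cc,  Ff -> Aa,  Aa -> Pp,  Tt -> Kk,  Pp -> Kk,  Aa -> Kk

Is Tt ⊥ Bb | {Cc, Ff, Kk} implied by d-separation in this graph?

No

Enumerating the 5 paths from Tt to Bb and testing each for blocking by {Cc, Ff, Kk}:
Path 1: Tt → Cc ← Bb
  Cc is a collider and Cc is conditioned on, which opens it — no node blocks this path, so it is active.
Path 2: Tt → Kk ← Aa → Pp → Cc ← Bb
  Kk is a collider and Kk is conditioned on, which opens it; Aa is a fork and Aa is not conditioned on; Pp is a chain and Pp is not conditioned on; Cc is a collider and Cc is conditioned on, which opens it — no node blocks this path, so it is active.
Path 3: Tt → Kk ← Ff → Aa → Pp → Cc ← Bb
  Ff is a fork here and Ff is conditioned on, so the path is blocked at Ff.
Path 4: Tt → Kk ← Pp → Cc ← Bb
  Kk is a collider and Kk is conditioned on, which opens it; Pp is a fork and Pp is not conditioned on; Cc is a collider and Cc is conditioned on, which opens it — no node blocks this path, so it is active.
Path 5: Tt → Kk ← Cc ← Bb
  Cc is a chain here and Cc is conditioned on, so the path is blocked at Cc.
Because an active path exists, Tt and Bb are not d-separated.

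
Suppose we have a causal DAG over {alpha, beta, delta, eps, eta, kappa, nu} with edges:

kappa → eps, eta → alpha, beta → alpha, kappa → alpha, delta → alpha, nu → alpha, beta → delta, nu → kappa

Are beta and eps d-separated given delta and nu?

There are 4 undirected paths between beta and eps; checking each against the conditioning set {delta, nu}:
Path 1: beta → alpha ← nu → kappa → eps
  alpha is a collider here and neither alpha nor any of its descendants is conditioned on, so the collider stays closed — the path is blocked at alpha.
Path 2: beta → alpha ← kappa → eps
  alpha is a collider here and neither alpha nor any of its descendants is conditioned on, so the collider stays closed — the path is blocked at alpha.
Path 3: beta → delta → alpha ← nu → kappa → eps
  delta is a chain here and delta is conditioned on, so the path is blocked at delta.
Path 4: beta → delta → alpha ← kappa → eps
  delta is a chain here and delta is conditioned on, so the path is blocked at delta.
Since every path is blocked, d-separation holds.

Yes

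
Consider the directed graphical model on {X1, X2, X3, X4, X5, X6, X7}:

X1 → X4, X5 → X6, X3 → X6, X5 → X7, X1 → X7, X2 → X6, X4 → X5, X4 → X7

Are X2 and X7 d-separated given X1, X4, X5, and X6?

Yes — X2 and X7 are d-separated given {X1, X4, X5, X6}.

Enumerating the 3 paths from X2 to X7 and testing each for blocking by {X1, X4, X5, X6}:
Path 1: X2 → X6 ← X5 ← X4 ← X1 → X7
  X5 is a chain here and X5 is conditioned on, so the path is blocked at X5.
Path 2: X2 → X6 ← X5 ← X4 → X7
  X5 is a chain here and X5 is conditioned on, so the path is blocked at X5.
Path 3: X2 → X6 ← X5 → X7
  X5 is a fork here and X5 is conditioned on, so the path is blocked at X5.
Since every path is blocked, d-separation holds.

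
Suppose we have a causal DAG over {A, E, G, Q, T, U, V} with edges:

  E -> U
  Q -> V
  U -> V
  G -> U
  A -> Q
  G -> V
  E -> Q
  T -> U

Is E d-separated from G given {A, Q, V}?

Enumerating the 4 paths from E to G and testing each for blocking by {A, Q, V}:
Path 1: E → Q → V ← G
  Q is a chain here and Q is conditioned on, so the path is blocked at Q.
Path 2: E → Q → V ← U ← G
  Q is a chain here and Q is conditioned on, so the path is blocked at Q.
Path 3: E → U → V ← G
  U is a chain and U is not conditioned on; V is a collider and V is conditioned on, which opens it — no node blocks this path, so it is active.
Path 4: E → U ← G
  U is a collider and its descendant V is conditioned on, which opens it — no node blocks this path, so it is active.
At least one path is unblocked, so d-separation fails.

No — E and G are not d-separated given {A, Q, V}.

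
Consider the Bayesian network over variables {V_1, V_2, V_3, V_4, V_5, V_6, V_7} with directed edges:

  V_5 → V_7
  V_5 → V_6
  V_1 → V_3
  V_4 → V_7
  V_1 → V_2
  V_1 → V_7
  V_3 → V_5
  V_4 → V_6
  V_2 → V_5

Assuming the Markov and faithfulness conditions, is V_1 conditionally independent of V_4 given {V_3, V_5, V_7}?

6 paths connect V_1 and V_4; each must be blocked for d-separation to hold:
Path 1: V_1 → V_3 → V_5 → V_6 ← V_4
  V_3 is a chain here and V_3 is conditioned on, so the path is blocked at V_3.
Path 2: V_1 → V_3 → V_5 → V_7 ← V_4
  V_3 is a chain here and V_3 is conditioned on, so the path is blocked at V_3.
Path 3: V_1 → V_7 ← V_4
  V_7 is a collider and V_7 is conditioned on, which opens it — no node blocks this path, so it is active.
Path 4: V_1 → V_7 ← V_5 → V_6 ← V_4
  V_5 is a fork here and V_5 is conditioned on, so the path is blocked at V_5.
Path 5: V_1 → V_2 → V_5 → V_6 ← V_4
  V_5 is a chain here and V_5 is conditioned on, so the path is blocked at V_5.
Path 6: V_1 → V_2 → V_5 → V_7 ← V_4
  V_5 is a chain here and V_5 is conditioned on, so the path is blocked at V_5.
Because an active path exists, V_1 and V_4 are not d-separated.

No — V_1 and V_4 are not d-separated given {V_3, V_5, V_7}.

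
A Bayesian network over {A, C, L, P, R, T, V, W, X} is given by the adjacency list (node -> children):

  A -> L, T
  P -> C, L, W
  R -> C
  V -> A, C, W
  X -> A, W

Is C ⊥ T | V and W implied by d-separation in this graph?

No

We examine all 6 paths between C and T:
Path 1: C ← V → W ← X → A → T
  V is a fork here and V is conditioned on, so the path is blocked at V.
Path 2: C ← V → W ← P → L ← A → T
  V is a fork here and V is conditioned on, so the path is blocked at V.
Path 3: C ← V → A → T
  V is a fork here and V is conditioned on, so the path is blocked at V.
Path 4: C ← P → W ← X → A → T
  P is a fork and P is not conditioned on; W is a collider and W is conditioned on, which opens it; X is a fork and X is not conditioned on; A is a chain and A is not conditioned on — no node blocks this path, so it is active.
Path 5: C ← P → W ← V → A → T
  V is a fork here and V is conditioned on, so the path is blocked at V.
Path 6: C ← P → L ← A → T
  L is a collider here and neither L nor any of its descendants is conditioned on, so the collider stays closed — the path is blocked at L.
Because an active path exists, C and T are not d-separated.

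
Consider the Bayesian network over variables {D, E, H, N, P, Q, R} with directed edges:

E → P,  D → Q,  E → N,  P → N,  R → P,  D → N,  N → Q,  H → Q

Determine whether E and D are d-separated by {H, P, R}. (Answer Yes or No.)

Yes

We examine all 4 paths between E and D:
  1. E → N → Q ← D — N:chain[open]; Q:collider[blocks] ⇒ blocked
  2. E → N ← D — N:collider[blocks] ⇒ blocked
  3. E → P → N → Q ← D — P:chain[blocks]; N:chain[open]; Q:collider[blocks] ⇒ blocked
  4. E → P → N ← D — P:chain[blocks]; N:collider[blocks] ⇒ blocked
Every path is blocked, so E and D are d-separated given {H, P, R}.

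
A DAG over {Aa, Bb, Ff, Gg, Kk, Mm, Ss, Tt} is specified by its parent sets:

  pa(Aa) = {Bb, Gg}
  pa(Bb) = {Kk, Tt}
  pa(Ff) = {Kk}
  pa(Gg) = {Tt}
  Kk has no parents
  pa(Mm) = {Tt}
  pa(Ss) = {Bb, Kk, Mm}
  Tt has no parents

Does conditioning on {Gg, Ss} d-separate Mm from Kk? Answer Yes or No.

We examine all 6 paths between Mm and Kk:
Path 1: Mm → Ss ← Kk
  Ss is a collider and Ss is conditioned on, which opens it — no node blocks this path, so it is active.
Path 2: Mm → Ss ← Bb ← Kk
  Ss is a collider and Ss is conditioned on, which opens it; Bb is a chain and Bb is not conditioned on — no node blocks this path, so it is active.
Path 3: Mm ← Tt → Gg → Aa ← Bb → Ss ← Kk
  Gg is a chain here and Gg is conditioned on, so the path is blocked at Gg.
Path 4: Mm ← Tt → Gg → Aa ← Bb ← Kk
  Gg is a chain here and Gg is conditioned on, so the path is blocked at Gg.
Path 5: Mm ← Tt → Bb → Ss ← Kk
  Tt is a fork and Tt is not conditioned on; Bb is a chain and Bb is not conditioned on; Ss is a collider and Ss is conditioned on, which opens it — no node blocks this path, so it is active.
Path 6: Mm ← Tt → Bb ← Kk
  Tt is a fork and Tt is not conditioned on; Bb is a collider and its descendant Ss is conditioned on, which opens it — no node blocks this path, so it is active.
Since the path Mm → Ss ← Kk is active, Mm and Kk are not d-separated given {Gg, Ss}.

No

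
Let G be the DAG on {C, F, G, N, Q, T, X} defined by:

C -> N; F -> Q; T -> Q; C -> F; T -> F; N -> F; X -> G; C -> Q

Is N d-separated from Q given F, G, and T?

There are 6 undirected paths between N and Q; checking each against the conditioning set {F, G, T}:
  1. N → F → Q — F:chain[blocks] ⇒ blocked
  2. N → F ← T → Q — F:collider[open]; T:fork[blocks] ⇒ blocked
  3. N → F ← C → Q — F:collider[open]; C:fork[open] ⇒ active
  4. N ← C → Q — C:fork[open] ⇒ active
  5. N ← C → F → Q — C:fork[open]; F:chain[blocks] ⇒ blocked
  6. N ← C → F ← T → Q — C:fork[open]; F:collider[open]; T:fork[blocks] ⇒ blocked
Because an active path exists, N and Q are not d-separated.

No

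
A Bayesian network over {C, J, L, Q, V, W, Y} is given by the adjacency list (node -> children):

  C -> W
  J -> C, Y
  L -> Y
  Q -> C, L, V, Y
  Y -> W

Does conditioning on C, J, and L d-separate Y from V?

There are 4 undirected paths between Y and V; checking each against the conditioning set {C, J, L}:
Path 1: Y → W ← C ← Q → V
  W is a collider here and neither W nor any of its descendants is conditioned on, so the collider stays closed — the path is blocked at W.
Path 2: Y ← Q → V
  Q is a fork and Q is not conditioned on — no node blocks this path, so it is active.
Path 3: Y ← L ← Q → V
  L is a chain here and L is conditioned on, so the path is blocked at L.
Path 4: Y ← J → C ← Q → V
  J is a fork here and J is conditioned on, so the path is blocked at J.
Since the path Y ← Q → V is active, Y and V are not d-separated given {C, J, L}.

No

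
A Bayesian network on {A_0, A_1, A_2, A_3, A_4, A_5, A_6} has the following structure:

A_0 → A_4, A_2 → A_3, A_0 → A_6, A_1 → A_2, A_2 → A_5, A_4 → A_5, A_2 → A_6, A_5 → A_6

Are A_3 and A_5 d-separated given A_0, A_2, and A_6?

Yes

Enumerating the 3 paths from A_3 to A_5 and testing each for blocking by {A_0, A_2, A_6}:
Path 1: A_3 ← A_2 → A_5
  A_2 is a fork here and A_2 is conditioned on, so the path is blocked at A_2.
Path 2: A_3 ← A_2 → A_6 ← A_5
  A_2 is a fork here and A_2 is conditioned on, so the path is blocked at A_2.
Path 3: A_3 ← A_2 → A_6 ← A_0 → A_4 → A_5
  A_2 is a fork here and A_2 is conditioned on, so the path is blocked at A_2.
Since every path is blocked, d-separation holds.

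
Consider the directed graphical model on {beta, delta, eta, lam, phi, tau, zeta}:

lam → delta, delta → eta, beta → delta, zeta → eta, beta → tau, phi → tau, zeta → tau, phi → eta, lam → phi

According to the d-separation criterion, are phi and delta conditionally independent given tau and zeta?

No — phi and delta are not d-separated given {tau, zeta}.

5 paths connect phi and delta; each must be blocked for d-separation to hold:
  1. phi → eta ← delta — eta:collider[blocks] ⇒ blocked
  2. phi → eta ← zeta → tau ← beta → delta — eta:collider[blocks]; zeta:fork[blocks]; tau:collider[open]; beta:fork[open] ⇒ blocked
  3. phi ← lam → delta — lam:fork[open] ⇒ active
  4. phi → tau ← zeta → eta ← delta — tau:collider[open]; zeta:fork[blocks]; eta:collider[blocks] ⇒ blocked
  5. phi → tau ← beta → delta — tau:collider[open]; beta:fork[open] ⇒ active
Because an active path exists, phi and delta are not d-separated.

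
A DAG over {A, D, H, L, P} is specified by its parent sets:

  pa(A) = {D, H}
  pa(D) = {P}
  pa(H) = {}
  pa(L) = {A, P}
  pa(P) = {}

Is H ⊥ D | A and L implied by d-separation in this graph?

No

2 paths connect H and D; each must be blocked for d-separation to hold:
  1. H → A → L ← P → D — A:chain[blocks]; L:collider[open]; P:fork[open] ⇒ blocked
  2. H → A ← D — A:collider[open] ⇒ active
Since the path H → A ← D is active, H and D are not d-separated given {A, L}.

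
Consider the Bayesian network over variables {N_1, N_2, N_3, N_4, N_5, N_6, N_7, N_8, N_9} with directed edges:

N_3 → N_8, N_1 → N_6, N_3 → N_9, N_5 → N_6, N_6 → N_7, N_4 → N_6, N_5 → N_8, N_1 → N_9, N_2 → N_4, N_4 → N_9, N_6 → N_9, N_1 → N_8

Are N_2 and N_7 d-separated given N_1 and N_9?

We examine all 6 paths between N_2 and N_7:
  1. N_2 → N_4 → N_6 → N_7 — N_4:chain[open]; N_6:chain[open] ⇒ active
  2. N_2 → N_4 → N_9 ← N_6 → N_7 — N_4:chain[open]; N_9:collider[open]; N_6:fork[open] ⇒ active
  3. N_2 → N_4 → N_9 ← N_3 → N_8 ← N_5 → N_6 → N_7 — N_4:chain[open]; N_9:collider[open]; N_3:fork[open]; N_8:collider[blocks]; N_5:fork[open]; N_6:chain[open] ⇒ blocked
  4. N_2 → N_4 → N_9 ← N_3 → N_8 ← N_1 → N_6 → N_7 — N_4:chain[open]; N_9:collider[open]; N_3:fork[open]; N_8:collider[blocks]; N_1:fork[blocks]; N_6:chain[open] ⇒ blocked
  5. N_2 → N_4 → N_9 ← N_1 → N_6 → N_7 — N_4:chain[open]; N_9:collider[open]; N_1:fork[blocks]; N_6:chain[open] ⇒ blocked
  6. N_2 → N_4 → N_9 ← N_1 → N_8 ← N_5 → N_6 → N_7 — N_4:chain[open]; N_9:collider[open]; N_1:fork[blocks]; N_8:collider[blocks]; N_5:fork[open]; N_6:chain[open] ⇒ blocked
At least one path is unblocked, so d-separation fails.

No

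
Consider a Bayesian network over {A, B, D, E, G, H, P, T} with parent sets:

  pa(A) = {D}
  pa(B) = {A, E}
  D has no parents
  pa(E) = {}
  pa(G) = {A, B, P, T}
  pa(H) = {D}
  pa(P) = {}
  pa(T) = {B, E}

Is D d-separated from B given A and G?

We examine all 4 paths between D and B:
Path 1: D → A → G ← T ← E → B
  A is a chain here and A is conditioned on, so the path is blocked at A.
Path 2: D → A → G ← T ← B
  A is a chain here and A is conditioned on, so the path is blocked at A.
Path 3: D → A → G ← B
  A is a chain here and A is conditioned on, so the path is blocked at A.
Path 4: D → A → B
  A is a chain here and A is conditioned on, so the path is blocked at A.
Every path is blocked, so D and B are d-separated given {A, G}.

Yes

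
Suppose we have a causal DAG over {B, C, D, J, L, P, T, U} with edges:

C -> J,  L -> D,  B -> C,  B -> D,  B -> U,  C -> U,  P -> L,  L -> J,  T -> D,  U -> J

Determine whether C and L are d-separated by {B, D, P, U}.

There are 6 undirected paths between C and L; checking each against the conditioning set {B, D, P, U}:
  1. C → J ← L — J:collider[blocks] ⇒ blocked
  2. C → J ← U ← B → D ← L — J:collider[blocks]; U:chain[blocks]; B:fork[blocks]; D:collider[open] ⇒ blocked
  3. C ← B → U → J ← L — B:fork[blocks]; U:chain[blocks]; J:collider[blocks] ⇒ blocked
  4. C ← B → D ← L — B:fork[blocks]; D:collider[open] ⇒ blocked
  5. C → U → J ← L — U:chain[blocks]; J:collider[blocks] ⇒ blocked
  6. C → U ← B → D ← L — U:collider[open]; B:fork[blocks]; D:collider[open] ⇒ blocked
Since every path is blocked, d-separation holds.

Yes — C and L are d-separated given {B, D, P, U}.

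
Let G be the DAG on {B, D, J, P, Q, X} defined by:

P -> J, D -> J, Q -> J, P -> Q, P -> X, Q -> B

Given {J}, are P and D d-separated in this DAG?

No

Enumerating the 2 paths from P to D and testing each for blocking by {J}:
Path 1: P → Q → J ← D
  Q is a chain and Q is not conditioned on; J is a collider and J is conditioned on, which opens it — no node blocks this path, so it is active.
Path 2: P → J ← D
  J is a collider and J is conditioned on, which opens it — no node blocks this path, so it is active.
Because an active path exists, P and D are not d-separated.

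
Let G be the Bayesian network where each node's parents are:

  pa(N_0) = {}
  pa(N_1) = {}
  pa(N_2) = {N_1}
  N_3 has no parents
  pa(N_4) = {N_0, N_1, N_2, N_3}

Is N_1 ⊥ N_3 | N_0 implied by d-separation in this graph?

There are 2 undirected paths between N_1 and N_3; checking each against the conditioning set {N_0}:
Path 1: N_1 → N_4 ← N_3
  N_4 is a collider here and neither N_4 nor any of its descendants is conditioned on, so the collider stays closed — the path is blocked at N_4.
Path 2: N_1 → N_2 → N_4 ← N_3
  N_4 is a collider here and neither N_4 nor any of its descendants is conditioned on, so the collider stays closed — the path is blocked at N_4.
Every path is blocked, so N_1 and N_3 are d-separated given {N_0}.

Yes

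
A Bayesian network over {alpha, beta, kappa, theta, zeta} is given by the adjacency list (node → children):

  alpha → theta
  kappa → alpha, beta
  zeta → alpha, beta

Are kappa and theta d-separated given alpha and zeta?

Yes — kappa and theta are d-separated given {alpha, zeta}.

Enumerating the 2 paths from kappa to theta and testing each for blocking by {alpha, zeta}:
  1. kappa → beta ← zeta → alpha → theta — beta:collider[blocks]; zeta:fork[blocks]; alpha:chain[blocks] ⇒ blocked
  2. kappa → alpha → theta — alpha:chain[blocks] ⇒ blocked
Every path is blocked, so kappa and theta are d-separated given {alpha, zeta}.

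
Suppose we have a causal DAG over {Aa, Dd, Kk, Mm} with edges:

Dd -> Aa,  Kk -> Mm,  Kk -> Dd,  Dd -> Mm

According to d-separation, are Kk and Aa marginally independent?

No — Kk and Aa are not d-separated given ∅.

Enumerating the 2 paths from Kk to Aa and testing each for blocking by ∅:
  1. Kk → Mm ← Dd → Aa — Mm:collider[blocks]; Dd:fork[open] ⇒ blocked
  2. Kk → Dd → Aa — Dd:chain[open] ⇒ active
Because an active path exists, Kk and Aa are not d-separated.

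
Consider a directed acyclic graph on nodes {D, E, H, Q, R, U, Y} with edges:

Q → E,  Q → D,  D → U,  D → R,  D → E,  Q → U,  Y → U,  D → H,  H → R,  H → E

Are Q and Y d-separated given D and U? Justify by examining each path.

There are 5 undirected paths between Q and Y; checking each against the conditioning set {D, U}:
Path 1: Q → D → U ← Y
  D is a chain here and D is conditioned on, so the path is blocked at D.
Path 2: Q → U ← Y
  U is a collider and U is conditioned on, which opens it — no node blocks this path, so it is active.
Path 3: Q → E ← H ← D → U ← Y
  E is a collider here and neither E nor any of its descendants is conditioned on, so the collider stays closed — the path is blocked at E.
Path 4: Q → E ← H → R ← D → U ← Y
  E is a collider here and neither E nor any of its descendants is conditioned on, so the collider stays closed — the path is blocked at E.
Path 5: Q → E ← D → U ← Y
  E is a collider here and neither E nor any of its descendants is conditioned on, so the collider stays closed — the path is blocked at E.
At least one path is unblocked, so d-separation fails.

No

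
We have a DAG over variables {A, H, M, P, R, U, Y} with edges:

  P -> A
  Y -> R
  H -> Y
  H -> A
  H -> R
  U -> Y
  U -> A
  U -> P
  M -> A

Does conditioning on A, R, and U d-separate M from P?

We examine all 4 paths between M and P:
  1. M → A ← H → R ← Y ← U → P — A:collider[open]; H:fork[open]; R:collider[open]; Y:chain[open]; U:fork[blocks] ⇒ blocked
  2. M → A ← H → Y ← U → P — A:collider[open]; H:fork[open]; Y:collider[open]; U:fork[blocks] ⇒ blocked
  3. M → A ← U → P — A:collider[open]; U:fork[blocks] ⇒ blocked
  4. M → A ← P — A:collider[open] ⇒ active
Since the path M → A ← P is active, M and P are not d-separated given {A, R, U}.

No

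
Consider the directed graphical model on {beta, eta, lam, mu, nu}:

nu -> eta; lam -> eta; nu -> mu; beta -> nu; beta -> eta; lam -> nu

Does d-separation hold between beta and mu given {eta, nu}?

There are 3 undirected paths between beta and mu; checking each against the conditioning set {eta, nu}:
Path 1: beta → eta ← nu → mu
  nu is a fork here and nu is conditioned on, so the path is blocked at nu.
Path 2: beta → eta ← lam → nu → mu
  nu is a chain here and nu is conditioned on, so the path is blocked at nu.
Path 3: beta → nu → mu
  nu is a chain here and nu is conditioned on, so the path is blocked at nu.
Since every path is blocked, d-separation holds.

Yes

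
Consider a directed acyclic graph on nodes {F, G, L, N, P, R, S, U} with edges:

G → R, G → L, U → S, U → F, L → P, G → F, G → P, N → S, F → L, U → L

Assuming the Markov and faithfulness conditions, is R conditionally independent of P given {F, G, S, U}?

There are 4 undirected paths between R and P; checking each against the conditioning set {F, G, S, U}:
  1. R ← G → L → P — G:fork[blocks]; L:chain[open] ⇒ blocked
  2. R ← G → F → L → P — G:fork[blocks]; F:chain[blocks]; L:chain[open] ⇒ blocked
  3. R ← G → F ← U → L → P — G:fork[blocks]; F:collider[open]; U:fork[blocks]; L:chain[open] ⇒ blocked
  4. R ← G → P — G:fork[blocks] ⇒ blocked
Since every path is blocked, d-separation holds.

Yes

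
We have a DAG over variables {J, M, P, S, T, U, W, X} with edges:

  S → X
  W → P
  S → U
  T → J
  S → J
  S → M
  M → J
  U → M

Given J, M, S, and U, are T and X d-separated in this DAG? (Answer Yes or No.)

We examine all 3 paths between T and X:
  1. T → J ← M ← U ← S → X — J:collider[open]; M:chain[blocks]; U:chain[blocks]; S:fork[blocks] ⇒ blocked
  2. T → J ← M ← S → X — J:collider[open]; M:chain[blocks]; S:fork[blocks] ⇒ blocked
  3. T → J ← S → X — J:collider[open]; S:fork[blocks] ⇒ blocked
Since every path is blocked, d-separation holds.

Yes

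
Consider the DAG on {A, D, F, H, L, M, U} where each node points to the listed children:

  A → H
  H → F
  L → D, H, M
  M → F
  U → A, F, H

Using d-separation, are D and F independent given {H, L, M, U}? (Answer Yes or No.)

Yes

There are 4 undirected paths between D and F; checking each against the conditioning set {H, L, M, U}:
  1. D ← L → H → F — L:fork[blocks]; H:chain[blocks] ⇒ blocked
  2. D ← L → H ← A ← U → F — L:fork[blocks]; H:collider[open]; A:chain[open]; U:fork[blocks] ⇒ blocked
  3. D ← L → H ← U → F — L:fork[blocks]; H:collider[open]; U:fork[blocks] ⇒ blocked
  4. D ← L → M → F — L:fork[blocks]; M:chain[blocks] ⇒ blocked
All paths are blocked; D ⊥ F | {H, L, M, U} holds.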